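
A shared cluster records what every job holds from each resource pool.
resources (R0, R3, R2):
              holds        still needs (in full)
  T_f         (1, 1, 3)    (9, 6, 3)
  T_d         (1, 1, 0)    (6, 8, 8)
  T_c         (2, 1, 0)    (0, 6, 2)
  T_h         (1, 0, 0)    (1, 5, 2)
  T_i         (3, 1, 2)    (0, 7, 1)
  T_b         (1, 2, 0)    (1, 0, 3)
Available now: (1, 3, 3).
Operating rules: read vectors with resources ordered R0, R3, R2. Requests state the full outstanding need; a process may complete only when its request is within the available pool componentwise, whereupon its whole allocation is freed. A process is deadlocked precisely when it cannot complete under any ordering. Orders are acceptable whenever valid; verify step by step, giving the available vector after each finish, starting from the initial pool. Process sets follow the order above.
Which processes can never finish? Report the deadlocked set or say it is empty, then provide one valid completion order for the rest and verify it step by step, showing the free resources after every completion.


The deadlocked set is T_f, T_d, T_c and T_i.
Key observation: after T_b, T_h complete, (3, 5, 3) is the best the pool ever gets, yet each leftover process wants more R3.
One completion order for the rest: T_b, T_h. Check, step by step:
  pool = (1, 3, 3)
  T_b: need (1, 0, 3) fits (1, 3, 3); releases (1, 2, 0), pool now (2, 5, 3)
  T_h: need (1, 5, 2) fits (2, 5, 3); releases (1, 0, 0), pool now (3, 5, 3)
The blocked processes can never fit:
  blocked: T_f wants (9, 6, 3), pool (3, 5, 3) — not enough R0 and R3
  blocked: T_d wants (6, 8, 8), pool (3, 5, 3) — not enough R0, R3 and R2
  blocked: T_c wants (0, 6, 2), pool (3, 5, 3) — not enough R3
  blocked: T_i wants (0, 7, 1), pool (3, 5, 3) — not enough R3


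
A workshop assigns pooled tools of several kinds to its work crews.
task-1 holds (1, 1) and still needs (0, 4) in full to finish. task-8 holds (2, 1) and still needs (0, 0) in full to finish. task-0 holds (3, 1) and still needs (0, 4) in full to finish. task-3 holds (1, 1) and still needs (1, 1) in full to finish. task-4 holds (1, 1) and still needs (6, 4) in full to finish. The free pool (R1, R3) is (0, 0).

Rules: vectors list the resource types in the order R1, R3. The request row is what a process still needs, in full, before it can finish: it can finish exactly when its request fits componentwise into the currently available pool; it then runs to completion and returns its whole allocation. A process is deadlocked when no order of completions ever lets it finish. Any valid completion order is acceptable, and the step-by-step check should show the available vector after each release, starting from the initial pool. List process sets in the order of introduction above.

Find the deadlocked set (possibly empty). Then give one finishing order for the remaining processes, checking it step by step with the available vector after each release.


Deadlocked: task-1, task-0 and task-4.
Key observation: no order helps: past task-8, task-3, the free pool tops out at (3, 2), below what each blocked process needs in R3.
The rest can finish in the order task-8, task-3. Check, step by step:
  pool = (0, 0)
  task-8 needs (0, 0) <= (0, 0) -> finishes; pool += (2, 1) = (2, 1)
  task-3 needs (1, 1) <= (2, 1) -> finishes; pool += (1, 1) = (3, 2)
The blocked processes can never fit:
  task-1 still needs (0, 4) but only (3, 2) is free — short on R3
  task-0 still needs (0, 4) but only (3, 2) is free — short on R3
  task-4 still needs (6, 4) but only (3, 2) is free — short on R1 and R3


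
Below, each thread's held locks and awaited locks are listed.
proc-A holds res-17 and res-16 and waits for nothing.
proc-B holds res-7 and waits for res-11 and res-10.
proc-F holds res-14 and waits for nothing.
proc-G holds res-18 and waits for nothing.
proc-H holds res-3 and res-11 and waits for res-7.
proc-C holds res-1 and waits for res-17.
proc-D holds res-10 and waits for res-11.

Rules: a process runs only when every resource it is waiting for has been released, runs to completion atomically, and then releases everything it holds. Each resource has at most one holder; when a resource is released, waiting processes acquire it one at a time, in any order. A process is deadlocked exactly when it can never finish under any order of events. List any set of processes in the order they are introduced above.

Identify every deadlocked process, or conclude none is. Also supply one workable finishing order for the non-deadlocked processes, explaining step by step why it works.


Deadlocked set: proc-B, proc-H and proc-D.
Key observation: the knot is the closed ring of waits proc-B -> proc-H -> proc-B; proc-D is caught in further circular waits.
The rest can finish in the order proc-F, proc-A, proc-C, proc-G.
Check, step by step:
  proc-F: no waits; runs immediately, freeing res-14
  proc-A: no waits; runs immediately, freeing res-17 and res-16
  proc-C waits on res-17 — all released -> runs and releases res-1
  proc-G: no waits; runs immediately, freeing res-18


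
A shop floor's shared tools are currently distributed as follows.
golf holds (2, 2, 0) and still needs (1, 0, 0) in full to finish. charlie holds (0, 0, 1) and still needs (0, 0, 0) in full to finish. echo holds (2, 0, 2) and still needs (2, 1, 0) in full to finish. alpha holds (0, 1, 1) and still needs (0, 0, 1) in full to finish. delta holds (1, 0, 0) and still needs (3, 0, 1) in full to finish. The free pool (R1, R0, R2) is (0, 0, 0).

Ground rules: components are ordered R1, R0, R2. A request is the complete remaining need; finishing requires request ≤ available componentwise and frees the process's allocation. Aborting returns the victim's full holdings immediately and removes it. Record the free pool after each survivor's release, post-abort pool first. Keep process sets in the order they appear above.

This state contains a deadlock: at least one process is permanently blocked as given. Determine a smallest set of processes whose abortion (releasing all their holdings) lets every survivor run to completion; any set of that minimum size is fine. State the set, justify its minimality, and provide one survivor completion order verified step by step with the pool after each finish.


Minimum abort set: golf.
Key observation: no ordering could ever have run echo before the abort of golf; with (2, 2, 0) back in the pool it fits at step 1.
Why nothing smaller works: aborting no one leaves the state deadlocked as given.
One survivor order: echo, charlie, alpha, delta. Check, step by step (post-abort pool first):
  pool = (2, 2, 0)
  echo: need (2, 1, 0) fits (2, 2, 0); releases (2, 0, 2), pool now (4, 2, 2)
  charlie: need (0, 0, 0) fits (4, 2, 2); releases (0, 0, 1), pool now (4, 2, 3)
  alpha: need (0, 0, 1) fits (4, 2, 3); releases (0, 1, 1), pool now (4, 3, 4)
  delta: need (3, 0, 1) fits (4, 3, 4); releases (1, 0, 0), pool now (5, 3, 4)


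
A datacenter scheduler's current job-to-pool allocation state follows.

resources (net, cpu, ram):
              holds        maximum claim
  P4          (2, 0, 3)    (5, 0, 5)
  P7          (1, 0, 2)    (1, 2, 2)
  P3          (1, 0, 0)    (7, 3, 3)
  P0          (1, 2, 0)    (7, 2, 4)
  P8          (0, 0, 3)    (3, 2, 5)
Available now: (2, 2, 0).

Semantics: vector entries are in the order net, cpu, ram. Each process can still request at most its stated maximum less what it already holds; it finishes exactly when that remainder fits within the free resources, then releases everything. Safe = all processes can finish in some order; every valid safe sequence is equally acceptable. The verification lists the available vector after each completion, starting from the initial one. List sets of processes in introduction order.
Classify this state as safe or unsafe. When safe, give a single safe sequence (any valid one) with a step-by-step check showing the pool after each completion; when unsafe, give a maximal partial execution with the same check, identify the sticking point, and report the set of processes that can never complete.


UNSAFE — no complete ordering exists.
Key observation: the wall is net: completing P7, P8, P4 brings the pool only to (5, 2, 8), and all the rest need more.
The run P7, P8, P4 cannot be extended any further. Verifying each step:
  pool = (2, 2, 0)
  P7: need (0, 2, 0) fits (2, 2, 0); releases (1, 0, 2), pool now (3, 2, 2)
  P8: need (3, 2, 2) fits (3, 2, 2); releases (0, 0, 3), pool now (3, 2, 5)
  P4: need (3, 0, 2) fits (3, 2, 5); releases (2, 0, 3), pool now (5, 2, 8)
  blocked: P3 wants (6, 3, 3), pool (5, 2, 8) — not enough net and cpu
  blocked: P0 wants (6, 0, 4), pool (5, 2, 8) — not enough net
Never able to finish: P3 and P0.


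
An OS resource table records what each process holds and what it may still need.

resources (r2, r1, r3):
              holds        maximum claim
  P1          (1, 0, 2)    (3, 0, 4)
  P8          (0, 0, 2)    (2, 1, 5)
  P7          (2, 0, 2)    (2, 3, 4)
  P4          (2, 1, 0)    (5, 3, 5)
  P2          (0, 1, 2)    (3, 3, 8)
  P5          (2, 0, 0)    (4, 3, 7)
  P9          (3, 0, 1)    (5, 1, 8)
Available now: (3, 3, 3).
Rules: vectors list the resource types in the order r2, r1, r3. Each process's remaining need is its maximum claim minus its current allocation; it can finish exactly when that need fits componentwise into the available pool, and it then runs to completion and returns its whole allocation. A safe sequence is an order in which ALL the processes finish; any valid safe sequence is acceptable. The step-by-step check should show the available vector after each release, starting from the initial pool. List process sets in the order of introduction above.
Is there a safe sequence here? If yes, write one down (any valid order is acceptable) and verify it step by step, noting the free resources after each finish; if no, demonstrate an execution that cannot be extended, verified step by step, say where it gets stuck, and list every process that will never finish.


SAFE. One safe sequence: P8, P7, P4, P5, P9, P1, P2.
Key observation: P8 marks the first exact bind of the order: its need (2, 1, 3) fits the free (3, 3, 3) with zero slack on a requested resource.
Verifying each step:
  pool = (3, 3, 3)
  run P8 (needs (2, 1, 3), free (3, 3, 3)); after release of (0, 0, 2) the pool is (3, 3, 5)
  run P7 (needs (0, 3, 2), free (3, 3, 5)); after release of (2, 0, 2) the pool is (5, 3, 7)
  run P4 (needs (3, 2, 5), free (5, 3, 7)); after release of (2, 1, 0) the pool is (7, 4, 7)
  run P5 (needs (2, 3, 7), free (7, 4, 7)); after release of (2, 0, 0) the pool is (9, 4, 7)
  run P9 (needs (2, 1, 7), free (9, 4, 7)); after release of (3, 0, 1) the pool is (12, 4, 8)
  run P1 (needs (2, 0, 2), free (12, 4, 8)); after release of (1, 0, 2) the pool is (13, 4, 10)
  run P2 (needs (3, 2, 6), free (13, 4, 10)); after release of (0, 1, 2) the pool is (13, 5, 12)


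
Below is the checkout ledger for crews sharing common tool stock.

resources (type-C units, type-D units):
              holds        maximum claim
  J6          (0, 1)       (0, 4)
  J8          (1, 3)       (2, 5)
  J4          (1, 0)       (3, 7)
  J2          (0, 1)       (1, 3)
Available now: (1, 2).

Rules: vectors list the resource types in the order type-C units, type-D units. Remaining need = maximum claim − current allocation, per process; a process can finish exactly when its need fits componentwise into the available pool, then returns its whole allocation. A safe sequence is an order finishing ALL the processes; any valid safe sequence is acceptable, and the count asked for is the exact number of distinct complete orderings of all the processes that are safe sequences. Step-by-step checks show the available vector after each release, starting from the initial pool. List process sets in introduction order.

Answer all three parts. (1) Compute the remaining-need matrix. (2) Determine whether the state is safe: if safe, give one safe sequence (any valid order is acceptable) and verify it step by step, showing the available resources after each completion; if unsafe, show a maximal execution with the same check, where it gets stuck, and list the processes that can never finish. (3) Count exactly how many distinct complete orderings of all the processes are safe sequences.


(1) Remaining need (order type-C units, type-D units):
  J6: (0, 3)
  J8: (1, 2)
  J4: (2, 7)
  J2: (1, 2)
(2) SAFE — a valid safe sequence is J8, J6, J2, J4.
Key observation: the order's first zero-slack moment is J8 ((1, 2) needed, (1, 2) free — a requested resource with nothing to spare).
Check, step by step:
  pool = (1, 2)
  J8: need (1, 2) fits (1, 2); releases (1, 3), pool now (2, 5)
  J6: need (0, 3) fits (2, 5); releases (0, 1), pool now (2, 6)
  J2: need (1, 2) fits (2, 6); releases (0, 1), pool now (2, 7)
  J4: need (2, 7) fits (2, 7); releases (1, 0), pool now (3, 7)
(3) Precisely 4 of the possible complete orderings are safe sequences.


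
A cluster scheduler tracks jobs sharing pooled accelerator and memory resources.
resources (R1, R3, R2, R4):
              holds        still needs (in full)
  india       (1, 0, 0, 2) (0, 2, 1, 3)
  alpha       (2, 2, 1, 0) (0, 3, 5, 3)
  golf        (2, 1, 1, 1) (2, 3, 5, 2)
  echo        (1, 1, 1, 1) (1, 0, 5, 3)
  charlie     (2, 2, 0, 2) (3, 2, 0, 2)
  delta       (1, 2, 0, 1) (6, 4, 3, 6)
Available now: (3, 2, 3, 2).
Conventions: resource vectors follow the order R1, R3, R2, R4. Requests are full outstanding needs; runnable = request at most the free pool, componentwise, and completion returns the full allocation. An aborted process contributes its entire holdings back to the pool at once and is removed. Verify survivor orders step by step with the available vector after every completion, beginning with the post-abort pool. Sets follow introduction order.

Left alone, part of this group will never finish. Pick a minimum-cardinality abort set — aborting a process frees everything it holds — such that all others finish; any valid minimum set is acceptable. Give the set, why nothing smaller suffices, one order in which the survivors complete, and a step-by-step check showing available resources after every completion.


Minimum abort set: alpha and echo.
Key observation: the returned (3, 3, 2, 1) from alpha and echo is what brings golf — unrunnable before, under any order — into play at step 2.
Minimality, checking each single-abort alternative: india alone leaves alpha blocked (short on R2); alpha alone leaves golf blocked (short on R2); golf alone leaves alpha blocked (short on R2); echo alone leaves alpha blocked (short on R2); charlie alone leaves alpha blocked (short on R2); delta alone leaves alpha blocked (short on R2).
One survivor order: india, golf, delta, charlie. Verifying each step (post-abort pool first):
  pool = (6, 5, 5, 3)
  india needs (0, 2, 1, 3) <= (6, 5, 5, 3) -> finishes; pool += (1, 0, 0, 2) = (7, 5, 5, 5)
  golf needs (2, 3, 5, 2) <= (7, 5, 5, 5) -> finishes; pool += (2, 1, 1, 1) = (9, 6, 6, 6)
  delta needs (6, 4, 3, 6) <= (9, 6, 6, 6) -> finishes; pool += (1, 2, 0, 1) = (10, 8, 6, 7)
  charlie needs (3, 2, 0, 2) <= (10, 8, 6, 7) -> finishes; pool += (2, 2, 0, 2) = (12, 10, 6, 9)


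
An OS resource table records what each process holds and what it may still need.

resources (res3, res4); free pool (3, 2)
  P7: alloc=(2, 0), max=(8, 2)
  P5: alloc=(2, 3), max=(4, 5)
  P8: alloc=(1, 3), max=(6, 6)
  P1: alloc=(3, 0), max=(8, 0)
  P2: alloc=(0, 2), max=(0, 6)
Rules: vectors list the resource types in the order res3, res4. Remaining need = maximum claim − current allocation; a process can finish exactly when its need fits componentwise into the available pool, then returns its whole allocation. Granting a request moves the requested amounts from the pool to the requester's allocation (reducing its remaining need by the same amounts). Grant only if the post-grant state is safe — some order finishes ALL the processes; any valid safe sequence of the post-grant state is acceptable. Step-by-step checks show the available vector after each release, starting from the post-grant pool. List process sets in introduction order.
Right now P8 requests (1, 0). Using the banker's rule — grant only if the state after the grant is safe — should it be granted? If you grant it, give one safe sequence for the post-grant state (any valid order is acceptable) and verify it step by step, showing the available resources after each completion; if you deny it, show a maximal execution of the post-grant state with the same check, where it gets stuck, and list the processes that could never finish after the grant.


GRANT — the state after the grant stays safe, e.g. via P5, P8, P7, P1, P2.
Key observation: granting shrinks the pool to (2, 2), yet P5 still fits and the chain goes through.
Verifying the post-grant state step by step:
  pool = (2, 2)
  P5 needs (2, 2) <= (2, 2) -> finishes; pool += (2, 3) = (4, 5)
  P8 needs (4, 3) <= (4, 5) -> finishes; pool += (2, 3) = (6, 8)
  P7 needs (6, 2) <= (6, 8) -> finishes; pool += (2, 0) = (8, 8)
  P1 needs (5, 0) <= (8, 8) -> finishes; pool += (3, 0) = (11, 8)
  P2 needs (0, 4) <= (11, 8) -> finishes; pool += (0, 2) = (11, 10)


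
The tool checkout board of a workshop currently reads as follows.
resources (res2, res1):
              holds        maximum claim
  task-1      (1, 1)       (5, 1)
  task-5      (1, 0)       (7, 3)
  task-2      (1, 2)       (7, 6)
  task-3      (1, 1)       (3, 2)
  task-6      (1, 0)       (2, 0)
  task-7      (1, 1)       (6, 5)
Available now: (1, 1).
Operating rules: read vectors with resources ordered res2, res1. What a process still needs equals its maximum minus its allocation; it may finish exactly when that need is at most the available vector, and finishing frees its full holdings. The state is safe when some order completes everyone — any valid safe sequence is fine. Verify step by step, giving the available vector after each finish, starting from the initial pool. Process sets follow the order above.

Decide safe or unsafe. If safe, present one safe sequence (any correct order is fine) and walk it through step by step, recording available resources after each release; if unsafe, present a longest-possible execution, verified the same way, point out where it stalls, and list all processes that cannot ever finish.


UNSAFE.
Key observation: even finishing task-6, task-3 leaves just (3, 2) free — too little res2 for any of the remaining processes.
The run task-6, task-3 cannot be extended any further. Step-by-step check:
  pool = (1, 1)
  task-6: need (1, 0) fits (1, 1); releases (1, 0), pool now (2, 1)
  task-3: need (2, 1) fits (2, 1); releases (1, 1), pool now (3, 2)
  task-1 still needs (4, 0) but only (3, 2) is free — short on res2
  task-5 still needs (6, 3) but only (3, 2) is free — short on res2 and res1
  task-2 still needs (6, 4) but only (3, 2) is free — short on res2 and res1
  task-7 still needs (5, 4) but only (3, 2) is free — short on res2 and res1
Never able to finish: task-1, task-5, task-2 and task-7.


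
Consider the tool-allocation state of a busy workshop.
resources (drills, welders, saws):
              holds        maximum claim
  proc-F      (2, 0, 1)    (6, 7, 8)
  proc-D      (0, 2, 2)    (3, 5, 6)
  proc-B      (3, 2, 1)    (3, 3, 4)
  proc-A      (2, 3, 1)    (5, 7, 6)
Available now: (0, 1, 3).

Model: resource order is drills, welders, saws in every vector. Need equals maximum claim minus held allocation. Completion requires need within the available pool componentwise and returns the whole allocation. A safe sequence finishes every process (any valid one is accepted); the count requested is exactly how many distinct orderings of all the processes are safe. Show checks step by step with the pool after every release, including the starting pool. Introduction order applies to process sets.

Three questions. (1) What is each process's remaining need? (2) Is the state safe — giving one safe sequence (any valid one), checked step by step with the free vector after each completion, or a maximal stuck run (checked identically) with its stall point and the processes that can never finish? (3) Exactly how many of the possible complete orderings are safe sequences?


(1) Remaining need (order drills, welders, saws):
  proc-F: (4, 7, 7)
  proc-D: (3, 3, 4)
  proc-B: (0, 1, 3)
  proc-A: (3, 4, 5)
(2) The state is SAFE; one workable sequence: proc-B, proc-D, proc-A, proc-F.
Key observation: the order's first zero-slack moment is proc-B ((0, 1, 3) needed, (0, 1, 3) free — a requested resource with nothing to spare).
Check, step by step:
  pool = (0, 1, 3)
  run proc-B (needs (0, 1, 3), free (0, 1, 3)); after release of (3, 2, 1) the pool is (3, 3, 4)
  run proc-D (needs (3, 3, 4), free (3, 3, 4)); after release of (0, 2, 2) the pool is (3, 5, 6)
  run proc-A (needs (3, 4, 5), free (3, 5, 6)); after release of (2, 3, 1) the pool is (5, 8, 7)
  run proc-F (needs (4, 7, 7), free (5, 8, 7)); after release of (2, 0, 1) the pool is (7, 8, 8)
(3) The exact count: 1 of the possible complete orderings is a safe sequence.


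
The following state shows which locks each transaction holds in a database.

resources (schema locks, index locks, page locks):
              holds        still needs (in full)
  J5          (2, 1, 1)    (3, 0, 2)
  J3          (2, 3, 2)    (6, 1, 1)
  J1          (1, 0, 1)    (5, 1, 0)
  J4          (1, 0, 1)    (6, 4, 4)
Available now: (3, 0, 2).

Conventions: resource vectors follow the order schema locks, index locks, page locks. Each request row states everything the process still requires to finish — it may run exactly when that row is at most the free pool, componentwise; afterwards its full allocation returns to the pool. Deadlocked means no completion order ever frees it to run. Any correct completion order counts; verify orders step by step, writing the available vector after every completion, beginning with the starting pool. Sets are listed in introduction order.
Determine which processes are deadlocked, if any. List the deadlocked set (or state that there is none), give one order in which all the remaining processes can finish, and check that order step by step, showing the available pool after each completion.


No process is deadlocked.
Key observation: there is always a runnable process — J5 first — so the state unwinds completely.
The rest can finish in the order J5, J1, J3, J4. Check, step by step:
  pool = (3, 0, 2)
  J5 needs (3, 0, 2) <= (3, 0, 2) -> finishes; pool += (2, 1, 1) = (5, 1, 3)
  J1 needs (5, 1, 0) <= (5, 1, 3) -> finishes; pool += (1, 0, 1) = (6, 1, 4)
  J3 needs (6, 1, 1) <= (6, 1, 4) -> finishes; pool += (2, 3, 2) = (8, 4, 6)
  J4 needs (6, 4, 4) <= (8, 4, 6) -> finishes; pool += (1, 0, 1) = (9, 4, 7)


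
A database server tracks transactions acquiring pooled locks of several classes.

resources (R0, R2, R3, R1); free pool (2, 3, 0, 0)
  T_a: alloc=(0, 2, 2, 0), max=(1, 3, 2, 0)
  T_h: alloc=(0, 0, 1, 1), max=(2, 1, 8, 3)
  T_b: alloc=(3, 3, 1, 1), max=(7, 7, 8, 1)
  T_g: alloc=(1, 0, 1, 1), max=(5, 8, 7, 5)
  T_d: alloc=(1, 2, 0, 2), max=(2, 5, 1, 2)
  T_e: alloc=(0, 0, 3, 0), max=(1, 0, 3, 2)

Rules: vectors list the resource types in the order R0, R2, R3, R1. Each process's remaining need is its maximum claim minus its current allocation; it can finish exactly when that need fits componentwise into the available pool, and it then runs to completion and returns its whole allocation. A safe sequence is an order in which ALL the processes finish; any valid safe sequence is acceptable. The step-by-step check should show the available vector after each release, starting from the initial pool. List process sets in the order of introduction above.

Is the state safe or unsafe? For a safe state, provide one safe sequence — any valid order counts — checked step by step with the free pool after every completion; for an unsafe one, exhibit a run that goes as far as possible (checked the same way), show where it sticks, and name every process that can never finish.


The state is UNSAFE.
Key observation: T_a, T_d, T_e can finish, but then (3, 7, 5, 2) is all there is, and the blocked group's R3 demands exceed it.
Going as far as possible: T_a, T_d, T_e; after that, nothing fits. Check, step by step:
  pool = (2, 3, 0, 0)
  run T_a (needs (1, 1, 0, 0), free (2, 3, 0, 0)); after release of (0, 2, 2, 0) the pool is (2, 5, 2, 0)
  run T_d (needs (1, 3, 1, 0), free (2, 5, 2, 0)); after release of (1, 2, 0, 2) the pool is (3, 7, 2, 2)
  run T_e (needs (1, 0, 0, 2), free (3, 7, 2, 2)); after release of (0, 0, 3, 0) the pool is (3, 7, 5, 2)
  T_h still needs (2, 1, 7, 2) but only (3, 7, 5, 2) is free — short on R3
  T_b still needs (4, 4, 7, 0) but only (3, 7, 5, 2) is free — short on R0 and R3
  T_g still needs (4, 8, 6, 4) but only (3, 7, 5, 2) is free — short on R0, R2, R3 and R1
Processes that can never finish: T_h, T_b and T_g.


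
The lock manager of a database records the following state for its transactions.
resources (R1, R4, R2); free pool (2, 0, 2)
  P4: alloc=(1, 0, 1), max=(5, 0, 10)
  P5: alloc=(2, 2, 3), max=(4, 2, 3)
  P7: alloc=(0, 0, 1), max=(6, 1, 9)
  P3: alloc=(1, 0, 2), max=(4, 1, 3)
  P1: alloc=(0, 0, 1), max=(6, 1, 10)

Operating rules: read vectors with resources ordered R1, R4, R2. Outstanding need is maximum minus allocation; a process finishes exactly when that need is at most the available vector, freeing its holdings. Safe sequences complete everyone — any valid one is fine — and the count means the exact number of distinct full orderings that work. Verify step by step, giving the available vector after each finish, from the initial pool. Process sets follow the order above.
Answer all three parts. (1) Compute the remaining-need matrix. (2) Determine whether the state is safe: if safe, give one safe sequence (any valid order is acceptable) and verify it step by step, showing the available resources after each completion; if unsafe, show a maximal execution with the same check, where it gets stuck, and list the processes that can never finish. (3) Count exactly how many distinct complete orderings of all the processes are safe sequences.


(1) Remaining need (order R1, R4, R2):
  P4: (4, 0, 9)
  P5: (2, 0, 0)
  P7: (6, 1, 8)
  P3: (3, 1, 1)
  P1: (6, 1, 9)
(2) UNSAFE.
Key observation: the pool after P5, P3 is (5, 2, 7); every surviving request exceeds it in R2, so progress ends there.
A maximal execution: P5, P3 — then nothing else fits. Verifying each step:
  pool = (2, 0, 2)
  P5: need (2, 0, 0) fits (2, 0, 2); releases (2, 2, 3), pool now (4, 2, 5)
  P3: need (3, 1, 1) fits (4, 2, 5); releases (1, 0, 2), pool now (5, 2, 7)
  P4 cannot run: need (4, 0, 9) vs free (5, 2, 7) (insufficient R2)
  P7 cannot run: need (6, 1, 8) vs free (5, 2, 7) (insufficient R1 and R2)
  P1 cannot run: need (6, 1, 9) vs free (5, 2, 7) (insufficient R1 and R2)
Permanently blocked: P4, P7 and P1.
(3) Exactly 0 of the possible complete orderings are safe sequences.


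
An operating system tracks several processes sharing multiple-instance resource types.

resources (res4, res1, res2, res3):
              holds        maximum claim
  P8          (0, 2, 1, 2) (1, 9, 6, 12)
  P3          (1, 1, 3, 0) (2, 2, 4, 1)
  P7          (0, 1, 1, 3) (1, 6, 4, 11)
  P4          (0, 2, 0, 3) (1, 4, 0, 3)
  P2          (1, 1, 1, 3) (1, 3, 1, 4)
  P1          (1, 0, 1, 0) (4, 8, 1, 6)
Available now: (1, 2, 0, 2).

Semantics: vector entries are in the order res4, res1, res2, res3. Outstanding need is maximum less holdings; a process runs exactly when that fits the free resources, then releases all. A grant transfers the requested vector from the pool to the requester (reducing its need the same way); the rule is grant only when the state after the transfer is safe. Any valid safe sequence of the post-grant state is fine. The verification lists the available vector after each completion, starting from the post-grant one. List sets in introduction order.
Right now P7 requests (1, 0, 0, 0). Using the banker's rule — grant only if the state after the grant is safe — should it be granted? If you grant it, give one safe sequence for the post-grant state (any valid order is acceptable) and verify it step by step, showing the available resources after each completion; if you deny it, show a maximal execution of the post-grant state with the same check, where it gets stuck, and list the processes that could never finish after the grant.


GRANT. The post-grant state is safe; one safe sequence: P2, P3, P4, P7, P8, P1.
Key observation: after the grant the pool drops to (0, 2, 0, 2), which still lets P2 finish first and unwind the rest.
Check on the post-grant state, step by step:
  pool = (0, 2, 0, 2)
  P2 needs (0, 2, 0, 1) <= (0, 2, 0, 2) -> finishes; pool += (1, 1, 1, 3) = (1, 3, 1, 5)
  P3 needs (1, 1, 1, 1) <= (1, 3, 1, 5) -> finishes; pool += (1, 1, 3, 0) = (2, 4, 4, 5)
  P4 needs (1, 2, 0, 0) <= (2, 4, 4, 5) -> finishes; pool += (0, 2, 0, 3) = (2, 6, 4, 8)
  P7 needs (0, 5, 3, 8) <= (2, 6, 4, 8) -> finishes; pool += (1, 1, 1, 3) = (3, 7, 5, 11)
  P8 needs (1, 7, 5, 10) <= (3, 7, 5, 11) -> finishes; pool += (0, 2, 1, 2) = (3, 9, 6, 13)
  P1 needs (3, 8, 0, 6) <= (3, 9, 6, 13) -> finishes; pool += (1, 0, 1, 0) = (4, 9, 7, 13)


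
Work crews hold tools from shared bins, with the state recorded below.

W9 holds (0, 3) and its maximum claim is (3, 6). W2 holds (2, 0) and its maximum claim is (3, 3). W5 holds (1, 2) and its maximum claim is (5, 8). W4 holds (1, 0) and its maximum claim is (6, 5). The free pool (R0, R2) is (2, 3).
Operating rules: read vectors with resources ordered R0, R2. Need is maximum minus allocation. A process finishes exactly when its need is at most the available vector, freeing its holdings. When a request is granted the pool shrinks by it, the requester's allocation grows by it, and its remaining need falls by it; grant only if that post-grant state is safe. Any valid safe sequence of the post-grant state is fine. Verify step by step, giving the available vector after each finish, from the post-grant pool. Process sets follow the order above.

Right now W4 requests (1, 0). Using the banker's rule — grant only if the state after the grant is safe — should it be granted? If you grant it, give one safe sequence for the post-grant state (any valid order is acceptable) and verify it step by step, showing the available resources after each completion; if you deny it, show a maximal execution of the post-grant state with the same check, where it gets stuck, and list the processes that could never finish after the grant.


DENY: after the grant no complete ordering would exist.
Key observation: even finishing W2, W9 leaves just (3, 6) free — too little R0 for any of the remaining processes.
On the post-grant state, W2, W9 is a maximal run — nothing extends it. Step-by-step check:
  pool = (1, 3)
  run W2 (needs (1, 3), free (1, 3)); after release of (2, 0) the pool is (3, 3)
  run W9 (needs (3, 3), free (3, 3)); after release of (0, 3) the pool is (3, 6)
  blocked: W5 wants (4, 6), pool (3, 6) — not enough R0
  blocked: W4 wants (4, 5), pool (3, 6) — not enough R0
Processes that could never finish after the grant: W5 and W4.


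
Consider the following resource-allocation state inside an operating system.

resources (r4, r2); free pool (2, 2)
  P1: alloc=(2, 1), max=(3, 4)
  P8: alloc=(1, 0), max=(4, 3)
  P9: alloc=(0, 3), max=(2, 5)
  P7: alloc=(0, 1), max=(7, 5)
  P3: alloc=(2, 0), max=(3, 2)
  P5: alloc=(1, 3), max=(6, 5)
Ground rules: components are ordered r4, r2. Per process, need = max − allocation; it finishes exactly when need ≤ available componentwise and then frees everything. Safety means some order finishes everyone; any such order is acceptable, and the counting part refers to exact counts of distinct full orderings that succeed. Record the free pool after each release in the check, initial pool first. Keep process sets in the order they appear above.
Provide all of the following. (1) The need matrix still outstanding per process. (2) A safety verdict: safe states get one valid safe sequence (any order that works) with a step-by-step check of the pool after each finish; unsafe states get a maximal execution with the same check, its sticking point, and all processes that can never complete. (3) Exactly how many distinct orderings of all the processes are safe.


(1) Outstanding need per process (order r4, r2):
  P1: (1, 3)
  P8: (3, 3)
  P9: (2, 2)
  P7: (7, 4)
  P3: (1, 2)
  P5: (5, 2)
(2) SAFE. One safe sequence: P9, P1, P8, P3, P7, P5.
Key observation: the order's first zero-slack moment is P9 ((2, 2) needed, (2, 2) free — a requested resource with nothing to spare).
Verifying each step:
  pool = (2, 2)
  run P9 (needs (2, 2), free (2, 2)); after release of (0, 3) the pool is (2, 5)
  run P1 (needs (1, 3), free (2, 5)); after release of (2, 1) the pool is (4, 6)
  run P8 (needs (3, 3), free (4, 6)); after release of (1, 0) the pool is (5, 6)
  run P3 (needs (1, 2), free (5, 6)); after release of (2, 0) the pool is (7, 6)
  run P7 (needs (7, 4), free (7, 6)); after release of (0, 1) the pool is (7, 7)
  run P5 (needs (5, 2), free (7, 7)); after release of (1, 3) the pool is (8, 10)
(3) Precisely 21 of the possible complete orderings are safe sequences.


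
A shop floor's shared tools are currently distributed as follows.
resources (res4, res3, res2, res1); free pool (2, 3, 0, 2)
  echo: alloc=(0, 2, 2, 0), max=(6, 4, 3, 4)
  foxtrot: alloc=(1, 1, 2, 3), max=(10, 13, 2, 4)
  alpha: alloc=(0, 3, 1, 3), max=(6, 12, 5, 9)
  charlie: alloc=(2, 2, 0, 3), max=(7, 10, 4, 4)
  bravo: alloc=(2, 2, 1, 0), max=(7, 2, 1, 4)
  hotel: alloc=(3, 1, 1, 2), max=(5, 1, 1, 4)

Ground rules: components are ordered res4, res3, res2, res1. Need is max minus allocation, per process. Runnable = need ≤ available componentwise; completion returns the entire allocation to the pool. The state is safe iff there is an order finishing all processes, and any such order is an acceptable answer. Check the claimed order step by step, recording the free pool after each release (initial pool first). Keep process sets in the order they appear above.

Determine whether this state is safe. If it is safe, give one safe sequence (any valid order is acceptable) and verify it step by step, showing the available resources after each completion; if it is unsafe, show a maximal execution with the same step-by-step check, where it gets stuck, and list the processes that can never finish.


SAFE — a valid safe sequence is hotel, bravo, echo, charlie, alpha, foxtrot.
Key observation: hotel marks the first exact bind of the order: its need (2, 0, 0, 2) fits the free (2, 3, 0, 2) with zero slack on a requested resource.
Step-by-step check:
  pool = (2, 3, 0, 2)
  hotel needs (2, 0, 0, 2) <= (2, 3, 0, 2) -> finishes; pool += (3, 1, 1, 2) = (5, 4, 1, 4)
  bravo needs (5, 0, 0, 4) <= (5, 4, 1, 4) -> finishes; pool += (2, 2, 1, 0) = (7, 6, 2, 4)
  echo needs (6, 2, 1, 4) <= (7, 6, 2, 4) -> finishes; pool += (0, 2, 2, 0) = (7, 8, 4, 4)
  charlie needs (5, 8, 4, 1) <= (7, 8, 4, 4) -> finishes; pool += (2, 2, 0, 3) = (9, 10, 4, 7)
  alpha needs (6, 9, 4, 6) <= (9, 10, 4, 7) -> finishes; pool += (0, 3, 1, 3) = (9, 13, 5, 10)
  foxtrot needs (9, 12, 0, 1) <= (9, 13, 5, 10) -> finishes; pool += (1, 1, 2, 3) = (10, 14, 7, 13)


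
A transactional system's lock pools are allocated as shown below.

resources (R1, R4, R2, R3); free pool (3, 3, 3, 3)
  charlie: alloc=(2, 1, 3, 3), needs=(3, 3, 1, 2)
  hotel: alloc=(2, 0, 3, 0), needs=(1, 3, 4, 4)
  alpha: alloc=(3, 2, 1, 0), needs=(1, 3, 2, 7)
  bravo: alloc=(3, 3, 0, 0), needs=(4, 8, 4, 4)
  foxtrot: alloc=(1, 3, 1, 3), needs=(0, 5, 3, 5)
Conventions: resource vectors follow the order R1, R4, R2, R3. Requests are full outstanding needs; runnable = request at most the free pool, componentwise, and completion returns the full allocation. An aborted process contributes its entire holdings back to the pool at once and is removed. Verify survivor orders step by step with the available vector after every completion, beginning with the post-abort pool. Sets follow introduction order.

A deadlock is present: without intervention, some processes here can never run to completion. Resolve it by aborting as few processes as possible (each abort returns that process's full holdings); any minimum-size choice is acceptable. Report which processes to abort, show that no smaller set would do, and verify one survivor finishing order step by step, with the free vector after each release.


Abort bravo.
Key observation: no ordering could ever have run foxtrot before the abort of bravo; with (3, 3, 0, 0) back in the pool it fits at step 2.
Minimality: the empty abort set fails — the state is deadlocked as it stands.
The survivors complete as charlie, foxtrot, alpha, hotel. Verifying each step (starting from the post-abort pool):
  pool = (6, 6, 3, 3)
  run charlie (needs (3, 3, 1, 2), free (6, 6, 3, 3)); after release of (2, 1, 3, 3) the pool is (8, 7, 6, 6)
  run foxtrot (needs (0, 5, 3, 5), free (8, 7, 6, 6)); after release of (1, 3, 1, 3) the pool is (9, 10, 7, 9)
  run alpha (needs (1, 3, 2, 7), free (9, 10, 7, 9)); after release of (3, 2, 1, 0) the pool is (12, 12, 8, 9)
  run hotel (needs (1, 3, 4, 4), free (12, 12, 8, 9)); after release of (2, 0, 3, 0) the pool is (14, 12, 11, 9)


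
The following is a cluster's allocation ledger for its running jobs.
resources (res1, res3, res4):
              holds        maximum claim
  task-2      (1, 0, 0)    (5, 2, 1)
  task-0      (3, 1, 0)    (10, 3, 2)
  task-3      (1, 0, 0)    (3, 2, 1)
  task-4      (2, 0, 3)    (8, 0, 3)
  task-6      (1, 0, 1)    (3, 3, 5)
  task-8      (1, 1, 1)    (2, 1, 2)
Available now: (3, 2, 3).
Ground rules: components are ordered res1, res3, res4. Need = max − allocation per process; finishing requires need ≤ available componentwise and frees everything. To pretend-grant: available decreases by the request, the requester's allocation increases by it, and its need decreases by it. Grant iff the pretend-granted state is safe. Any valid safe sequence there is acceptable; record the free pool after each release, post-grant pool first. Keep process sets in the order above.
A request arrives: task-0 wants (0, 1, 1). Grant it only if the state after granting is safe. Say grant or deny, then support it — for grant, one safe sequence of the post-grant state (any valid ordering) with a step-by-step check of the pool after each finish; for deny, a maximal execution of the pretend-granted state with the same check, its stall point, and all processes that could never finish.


GRANT. The post-grant state is safe; one safe sequence: task-8, task-3, task-2, task-4, task-0, task-6.
Key observation: granting shrinks the pool to (3, 1, 2), yet task-8 still fits and the chain goes through.
Verifying the post-grant state step by step:
  pool = (3, 1, 2)
  task-8 needs (1, 0, 1) <= (3, 1, 2) -> finishes; pool += (1, 1, 1) = (4, 2, 3)
  task-3 needs (2, 2, 1) <= (4, 2, 3) -> finishes; pool += (1, 0, 0) = (5, 2, 3)
  task-2 needs (4, 2, 1) <= (5, 2, 3) -> finishes; pool += (1, 0, 0) = (6, 2, 3)
  task-4 needs (6, 0, 0) <= (6, 2, 3) -> finishes; pool += (2, 0, 3) = (8, 2, 6)
  task-0 needs (7, 1, 1) <= (8, 2, 6) -> finishes; pool += (3, 2, 1) = (11, 4, 7)
  task-6 needs (2, 3, 4) <= (11, 4, 7) -> finishes; pool += (1, 0, 1) = (12, 4, 8)


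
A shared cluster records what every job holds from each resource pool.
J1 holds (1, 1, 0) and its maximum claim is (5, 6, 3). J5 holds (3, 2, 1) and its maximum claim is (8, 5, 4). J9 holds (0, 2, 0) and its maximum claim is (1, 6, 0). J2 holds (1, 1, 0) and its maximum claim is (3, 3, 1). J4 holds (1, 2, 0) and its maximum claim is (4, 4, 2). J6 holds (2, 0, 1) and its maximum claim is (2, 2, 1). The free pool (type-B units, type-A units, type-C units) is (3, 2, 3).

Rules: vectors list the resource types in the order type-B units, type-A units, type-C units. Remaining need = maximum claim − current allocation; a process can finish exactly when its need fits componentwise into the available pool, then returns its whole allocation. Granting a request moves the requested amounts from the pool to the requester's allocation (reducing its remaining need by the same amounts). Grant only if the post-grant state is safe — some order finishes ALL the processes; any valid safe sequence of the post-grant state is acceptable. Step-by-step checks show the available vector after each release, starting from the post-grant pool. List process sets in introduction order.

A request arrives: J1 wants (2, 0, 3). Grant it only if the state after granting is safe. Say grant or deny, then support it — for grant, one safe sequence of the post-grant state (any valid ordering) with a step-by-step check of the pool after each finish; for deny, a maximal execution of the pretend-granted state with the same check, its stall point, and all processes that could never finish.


DENY — the pretend-granted state is unsafe.
Key observation: after J6, J2 the pool peaks at (4, 3, 1), and each blocked process is short somewhere: J1 on type-A units; J5 on type-B units, type-C units; J9 on type-A units; J4 on type-C units.
Pretend the grant happened; the run J6, J2 goes as far as possible. Check, step by step:
  pool = (1, 2, 0)
  J6: need (0, 2, 0) fits (1, 2, 0); releases (2, 0, 1), pool now (3, 2, 1)
  J2: need (2, 2, 1) fits (3, 2, 1); releases (1, 1, 0), pool now (4, 3, 1)
  J1 cannot run: need (2, 5, 0) vs free (4, 3, 1) (insufficient type-A units)
  J5 cannot run: need (5, 3, 3) vs free (4, 3, 1) (insufficient type-B units and type-C units)
  J9 cannot run: need (1, 4, 0) vs free (4, 3, 1) (insufficient type-A units)
  J4 cannot run: need (3, 2, 2) vs free (4, 3, 1) (insufficient type-C units)
Post-grant, the permanently blocked set is J1, J5, J9 and J4.
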